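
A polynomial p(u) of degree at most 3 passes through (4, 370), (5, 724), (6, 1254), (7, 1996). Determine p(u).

Using the Lagrange interpolation formula with nodes 4, 5, 6, 7:
  L_0(u) = (u - 5)(u - 6)(u - 7) / -6
  L_1(u) = (u - 4)(u - 6)(u - 7) / 2
  L_2(u) = (u - 4)(u - 5)(u - 7) / -2
  L_3(u) = (u - 4)(u - 5)(u - 6) / 6
Then p(u) = 370·L_0(u) + 724·L_1(u) + 1254·L_2(u) + 1996·L_3(u).
Expanding and collecting terms gives p(u) = 6u^3 - 2u^2 + 6u - 6.
Check: p(7) = 1996. ✓

p(u) = 6u^3 - 2u^2 + 6u - 6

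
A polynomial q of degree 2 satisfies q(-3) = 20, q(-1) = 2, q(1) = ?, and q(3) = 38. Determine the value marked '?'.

8

On equispaced nodes a degree-2 polynomial has vanishing third forward difference, so
  - q(-3) + 3·q(-1) - 3·q(1) + q(3) = 0.
Substituting the known values and solving for q(1):
  -3·q(1) = -24
  q(1) = 8.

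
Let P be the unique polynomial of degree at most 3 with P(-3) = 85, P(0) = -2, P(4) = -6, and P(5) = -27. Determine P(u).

Write P(u) = au^3 + bu^2 + cu + d. Substituting each data point gives a linear system:
  -27a + 9b - 3c + d = 85
  d = -2
  64a + 16b + 4c + d = -6
  125a + 25b + 5c + d = -27
Solving the system yields a = -1, b = 5, c = -5, d = -2.
So P(u) = -u^3 + 5u^2 - 5u - 2.
Check: P(5) = -27. ✓

P(u) = -u^3 + 5u^2 - 5u - 2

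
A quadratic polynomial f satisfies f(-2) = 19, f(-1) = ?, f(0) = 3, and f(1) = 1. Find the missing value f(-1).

9

The 3 known points determine the degree-2 polynomial uniquely.
Write f(n) = an^2 + bn + c. Substituting each data point gives a linear system:
  4a - 2b + c = 19
  c = 3
  a + b + c = 1
Solving the system yields a = 2, b = -4, c = 3.
So f(n) = 2n^2 - 4n + 3.
Then f(-1) = 9.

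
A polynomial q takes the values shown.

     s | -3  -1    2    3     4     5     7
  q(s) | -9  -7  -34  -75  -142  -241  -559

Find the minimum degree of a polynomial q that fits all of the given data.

Divided differences on the nodes -3, -1, 2, 3, 4, 5, 7:
  order 0: -9  -7  -34  -75  -142  -241  -559
  order 1: 1  -9  -41  -67  -99  -159
  order 2: -2  -8  -13  -16  -20
  order 3: -1  -1  -1  -1
  order 4: 0  0  0
  order 5: 0  0
  order 6: 0
The order-3 divided differences are all -1 (nonzero) and every higher order vanishes, so the data lies on a polynomial of degree exactly 3.

3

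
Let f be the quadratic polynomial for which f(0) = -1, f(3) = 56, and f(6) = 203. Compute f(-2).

Using the Lagrange interpolation formula with nodes 0, 3, 6:
  L_0(s) = (s - 3)(s - 6) / 18
  L_1(s) = s(s - 6) / -9
  L_2(s) = s(s - 3) / 18
Then f(s) = -1·L_0(s) + 56·L_1(s) + 203·L_2(s).
Expanding and collecting terms gives f(s) = 5s^2 + 4s - 1.
Evaluating at s = -2: f(-2) = 11.

11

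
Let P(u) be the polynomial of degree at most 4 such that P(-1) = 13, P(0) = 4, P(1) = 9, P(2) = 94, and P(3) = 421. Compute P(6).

5914

Using the Lagrange interpolation formula with nodes -1, 0, 1, 2, 3:
  L_0(u) = u(u - 1)(u - 2)(u - 3) / 24
  L_1(u) = (u + 1)(u - 1)(u - 2)(u - 3) / -6
  L_2(u) = (u + 1)u(u - 2)(u - 3) / 4
  L_3(u) = (u + 1)u(u - 1)(u - 3) / -6
  L_4(u) = (u + 1)u(u - 1)(u - 2) / 24
Then P(u) = 13·L_0(u) + 4·L_1(u) + 9·L_2(u) + 94·L_3(u) + 421·L_4(u).
Expanding and collecting terms gives P(u) = 4u^4 + 3u^3 + 3u^2 - 5u + 4.
Evaluating at u = 6: P(6) = 5914.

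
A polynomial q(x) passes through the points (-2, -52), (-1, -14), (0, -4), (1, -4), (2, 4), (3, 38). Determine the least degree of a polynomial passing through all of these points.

Forward differences of the values at x = -2, -1, 0, 1, 2, 3:
  q  : -52  -14  -4  -4  4  38
  Δ  : 38  10  0  8  34
  Δ^2: -28  -10  8  26
  Δ^3: 18  18  18
  Δ^4: 0  0
  Δ^5: 0
The third differences are constant (18) and nonzero, while all higher differences vanish, so the minimal degree is 3.

3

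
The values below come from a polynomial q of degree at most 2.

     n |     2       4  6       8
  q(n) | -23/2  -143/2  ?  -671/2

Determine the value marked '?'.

-359/2

The 3 known points determine the degree-2 polynomial uniquely.
Write q(n) = an^2 + bn + c. Substituting each data point gives a linear system:
  4a + 2b + c = -23/2
  16a + 4b + c = -143/2
  64a + 8b + c = -671/2
Solving the system yields a = -6, b = 6, c = 1/2.
So q(n) = -6n^2 + 6n + 1/2.
Then q(6) = -359/2.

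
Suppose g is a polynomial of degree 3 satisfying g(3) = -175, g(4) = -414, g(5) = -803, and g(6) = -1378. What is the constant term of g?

Write g(s) = as^3 + bs^2 + cs + d. Substituting each data point gives a linear system:
  27a + 9b + 3c + d = -175
  64a + 16b + 4c + d = -414
  125a + 25b + 5c + d = -803
  216a + 36b + 6c + d = -1378
Solving the system yields a = -6, b = -3, c = 4, d = 2.
So g(s) = -6s^3 - 3s^2 + 4s + 2.
The constant term is 2.

2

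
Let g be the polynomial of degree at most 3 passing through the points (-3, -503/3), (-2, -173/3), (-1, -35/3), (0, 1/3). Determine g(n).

Write g(n) = an^3 + bn^2 + cn + d. Substituting each data point gives a linear system:
  -27a + 9b - 3c + d = -503/3
  -8a + 4b - 2c + d = -173/3
  -a + b - c + d = -35/3
  d = 1/3
Solving the system yields a = 5, b = -2, c = 5, d = 1/3.
So g(n) = 5n^3 - 2n^2 + 5n + 1/3.
Check: g(0) = 1/3. ✓

g(n) = 5n^3 - 2n^2 + 5n + 1/3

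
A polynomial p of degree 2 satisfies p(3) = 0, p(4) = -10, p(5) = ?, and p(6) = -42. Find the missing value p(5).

On equispaced nodes a degree-2 polynomial has vanishing third forward difference, so
  - p(3) + 3·p(4) - 3·p(5) + p(6) = 0.
Substituting the known values and solving for p(5):
  -3·p(5) = 72
  p(5) = -24.

-24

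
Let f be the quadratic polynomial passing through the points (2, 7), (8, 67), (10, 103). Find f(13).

172

Write f(s) = as^2 + bs + c. Substituting each data point gives a linear system:
  4a + 2b + c = 7
  64a + 8b + c = 67
  100a + 10b + c = 103
Solving the system yields a = 1, b = 0, c = 3.
So f(s) = s^2 + 3.
Then f(13) = 172.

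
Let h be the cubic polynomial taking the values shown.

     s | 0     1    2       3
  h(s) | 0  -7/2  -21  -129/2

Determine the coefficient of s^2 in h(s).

-1

Write h(s) = as^3 + bs^2 + cs + d. Substituting each data point gives a linear system:
  d = 0
  a + b + c + d = -7/2
  8a + 4b + 2c + d = -21
  27a + 9b + 3c + d = -129/2
Solving the system yields a = -2, b = -1, c = -1/2, d = 0.
So h(s) = -2s³ - s² - (1/2)s.
The coefficient of s^2 is -1.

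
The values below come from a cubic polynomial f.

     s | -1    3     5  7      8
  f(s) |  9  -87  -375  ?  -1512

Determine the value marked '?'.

-1015

The 4 known points determine the degree-3 polynomial uniquely.
Write f(s) = as^3 + bs^2 + cs + d. Substituting each data point gives a linear system:
  -a + b - c + d = 9
  27a + 9b + 3c + d = -87
  125a + 25b + 5c + d = -375
  512a + 64b + 8c + d = -1512
Solving the system yields a = -3, b = 1, c = -5, d = 0.
So f(s) = -3s^3 + s^2 - 5s.
Then f(7) = -1015.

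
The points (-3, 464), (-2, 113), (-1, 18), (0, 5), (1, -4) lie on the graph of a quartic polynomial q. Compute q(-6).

6233

Write q(s) = as^4 + bs^3 + cs^2 + ds + e. Substituting each data point gives a linear system:
  81a - 27b + 9c - 3d + e = 464
  16a - 8b + 4c - 2d + e = 113
  a - b + c - d + e = 18
  e = 5
  a + b + c + d + e = -4
Solving the system yields a = 4, b = -5, c = -2, d = -6, e = 5.
So q(s) = 4s⁴ - 5s³ - 2s² - 6s + 5.
Then q(-6) = 6233.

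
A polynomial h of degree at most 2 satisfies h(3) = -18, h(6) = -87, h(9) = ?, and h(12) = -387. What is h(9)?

-210

The 3 known points determine the degree-2 polynomial uniquely.
Write h(n) = an^2 + bn + c. Substituting each data point gives a linear system:
  9a + 3b + c = -18
  36a + 6b + c = -87
  144a + 12b + c = -387
Solving the system yields a = -3, b = 4, c = -3.
So h(n) = -3n^2 + 4n - 3.
Then h(9) = -210.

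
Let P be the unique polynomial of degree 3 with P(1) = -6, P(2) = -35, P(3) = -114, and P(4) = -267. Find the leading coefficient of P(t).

Write P(t) = at^3 + bt^2 + ct + d. Substituting each data point gives a linear system:
  a + b + c + d = -6
  8a + 4b + 2c + d = -35
  27a + 9b + 3c + d = -114
  64a + 16b + 4c + d = -267
Solving the system yields a = -4, b = -1, c = 2, d = -3.
So P(t) = -4t^3 - t^2 + 2t - 3.
The leading coefficient is -4.

-4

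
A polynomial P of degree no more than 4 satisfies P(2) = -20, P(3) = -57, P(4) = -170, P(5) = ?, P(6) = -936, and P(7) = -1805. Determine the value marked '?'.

-431

On equispaced nodes a degree-4 polynomial has vanishing fifth forward difference, so
  - P(2) + 5·P(3) - 10·P(4) + 10·P(5) - 5·P(6) + P(7) = 0.
Substituting the known values and solving for P(5):
  10·P(5) = -4310
  P(5) = -431.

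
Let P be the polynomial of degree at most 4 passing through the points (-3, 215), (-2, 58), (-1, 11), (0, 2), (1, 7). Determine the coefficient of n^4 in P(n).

Write P(n) = an^4 + bn^3 + cn^2 + dn + e. Substituting each data point gives a linear system:
  81a - 27b + 9c - 3d + e = 215
  16a - 8b + 4c - 2d + e = 58
  a - b + c - d + e = 11
  e = 2
  a + b + c + d + e = 7
Solving the system yields a = 2, b = 0, c = 5, d = -2, e = 2.
So P(n) = 2n^4 + 5n^2 - 2n + 2.
The leading coefficient is 2.

2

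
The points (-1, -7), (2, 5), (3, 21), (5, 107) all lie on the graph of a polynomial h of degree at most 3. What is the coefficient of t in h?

Write h(t) = at^3 + bt^2 + ct + d. Substituting each data point gives a linear system:
  -a + b - c + d = -7
  8a + 4b + 2c + d = 5
  27a + 9b + 3c + d = 21
  125a + 25b + 5c + d = 107
Solving the system yields a = 1, b = -1, c = 2, d = -3.
So h(t) = t³ - t² + 2t - 3.
The coefficient of t is 2.

2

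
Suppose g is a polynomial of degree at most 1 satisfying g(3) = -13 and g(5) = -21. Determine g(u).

g(u) = -4u - 1

Write g(u) = au + b. Substituting each data point gives a linear system:
  3a + b = -13
  5a + b = -21
Solving the system yields a = -4, b = -1.
So g(u) = -4u - 1.
Check: g(3) = -13. ✓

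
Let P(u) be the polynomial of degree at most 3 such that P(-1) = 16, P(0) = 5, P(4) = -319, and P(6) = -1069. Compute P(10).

Write P(u) = au^3 + bu^2 + cu + d. Substituting each data point gives a linear system:
  -a + b - c + d = 16
  d = 5
  64a + 16b + 4c + d = -319
  216a + 36b + 6c + d = -1069
Solving the system yields a = -5, b = 1, c = -5, d = 5.
So P(u) = -5u^3 + u^2 - 5u + 5.
Then P(10) = -4945.

-4945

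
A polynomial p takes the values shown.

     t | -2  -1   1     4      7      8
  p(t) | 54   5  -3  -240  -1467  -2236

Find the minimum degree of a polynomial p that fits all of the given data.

3

Divided differences on the nodes -2, -1, 1, 4, 7, 8:
  order 0: 54  5  -3  -240  -1467  -2236
  order 1: -49  -4  -79  -409  -769
  order 2: 15  -15  -55  -90
  order 3: -5  -5  -5
  order 4: 0  0
  order 5: 0
The order-3 divided differences are all -5 (nonzero) and every higher order vanishes, so the data lies on a polynomial of degree exactly 3.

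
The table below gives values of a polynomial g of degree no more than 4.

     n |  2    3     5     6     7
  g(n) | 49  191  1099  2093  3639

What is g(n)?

Write g(n) = an^4 + bn^3 + cn^2 + dn + e. Substituting each data point gives a linear system:
  16a + 8b + 4c + 2d + e = 49
  81a + 27b + 9c + 3d + e = 191
  625a + 125b + 25c + 5d + e = 1099
  1296a + 216b + 36c + 6d + e = 2093
  2401a + 343b + 49c + 7d + e = 3639
Solving the system yields a = 1, b = 3, c = 5, d = -5, e = -1.
So g(n) = n^4 + 3n^3 + 5n^2 - 5n - 1.
Check: g(6) = 2093. ✓

g(n) = n^4 + 3n^3 + 5n^2 - 5n - 1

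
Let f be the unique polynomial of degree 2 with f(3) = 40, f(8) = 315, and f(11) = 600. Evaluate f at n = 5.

120

Using the Lagrange interpolation formula with nodes 3, 8, 11:
  L_0(n) = (n - 8)(n - 11) / 40
  L_1(n) = (n - 3)(n - 11) / -15
  L_2(n) = (n - 3)(n - 8) / 24
Then f(n) = 40·L_0(n) + 315·L_1(n) + 600·L_2(n).
Expanding and collecting terms gives f(n) = 5n² - 5.
Evaluating at n = 5: f(5) = 120.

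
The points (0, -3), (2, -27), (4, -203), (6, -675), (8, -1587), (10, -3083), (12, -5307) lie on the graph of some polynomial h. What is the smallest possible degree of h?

Forward differences of the values at u = 0, 2, 4, 6, 8, 10, 12:
  h  : -3  -27  -203  -675  -1587  -3083  -5307
  Δ  : -24  -176  -472  -912  -1496  -2224
  Δ^2: -152  -296  -440  -584  -728
  Δ^3: -144  -144  -144  -144
  Δ^4: 0  0  0
  Δ^5: 0  0
  Δ^6: 0
The third differences are constant (-144) and nonzero, while all higher differences vanish, so the minimal degree is 3.

3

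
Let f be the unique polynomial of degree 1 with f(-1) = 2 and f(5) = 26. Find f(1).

10

Write f(n) = an + b. Substituting each data point gives a linear system:
  -a + b = 2
  5a + b = 26
Solving the system yields a = 4, b = 6.
So f(n) = 4n + 6.
Then f(1) = 10.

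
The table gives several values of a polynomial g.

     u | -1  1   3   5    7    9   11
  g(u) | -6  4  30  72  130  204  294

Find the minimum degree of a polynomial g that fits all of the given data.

Forward differences of the values at u = -1, 1, 3, 5, 7, 9, 11:
  g  : -6  4  30  72  130  204  294
  Δ  : 10  26  42  58  74  90
  Δ^2: 16  16  16  16  16
  Δ^3: 0  0  0  0
  Δ^4: 0  0  0
  Δ^5: 0  0
  Δ^6: 0
The second differences are constant (16) and nonzero, while all higher differences vanish, so the minimal degree is 2.

2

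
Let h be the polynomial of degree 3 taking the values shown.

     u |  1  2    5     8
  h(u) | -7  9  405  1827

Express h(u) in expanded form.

Using the Lagrange interpolation formula with nodes 1, 2, 5, 8:
  L_0(u) = (u - 2)(u - 5)(u - 8) / -28
  L_1(u) = (u - 1)(u - 5)(u - 8) / 18
  L_2(u) = (u - 1)(u - 2)(u - 8) / -36
  L_3(u) = (u - 1)(u - 2)(u - 5) / 126
Then h(u) = -7·L_0(u) + 9·L_1(u) + 405·L_2(u) + 1827·L_3(u).
Expanding and collecting terms gives h(u) = 4u^3 - 3u^2 - 3u - 5.
Check: h(1) = -7. ✓

h(u) = 4u^3 - 3u^2 - 3u - 5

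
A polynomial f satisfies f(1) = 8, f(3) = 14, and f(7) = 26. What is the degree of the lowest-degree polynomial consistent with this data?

1

Divided differences on the nodes 1, 3, 7:
  order 0: 8  14  26
  order 1: 3  3
  order 2: 0
The order-1 divided differences are all 3 (nonzero) and every higher order vanishes, so the data lies on a polynomial of degree exactly 1.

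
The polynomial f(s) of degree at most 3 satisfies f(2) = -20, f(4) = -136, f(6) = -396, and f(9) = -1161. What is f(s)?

Write f(s) = as^3 + bs^2 + cs + d. Substituting each data point gives a linear system:
  8a + 4b + 2c + d = -20
  64a + 16b + 4c + d = -136
  216a + 36b + 6c + d = -396
  729a + 81b + 9c + d = -1161
Solving the system yields a = -1, b = -6, c = 6, d = 0.
So f(s) = -s³ - 6s² + 6s.
Check: f(9) = -1161. ✓

f(s) = -s^3 - 6s^2 + 6s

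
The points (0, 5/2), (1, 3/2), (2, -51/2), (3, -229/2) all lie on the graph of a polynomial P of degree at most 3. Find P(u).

Write P(u) = au^3 + bu^2 + cu + d. Substituting each data point gives a linear system:
  d = 5/2
  a + b + c + d = 3/2
  8a + 4b + 2c + d = -51/2
  27a + 9b + 3c + d = -229/2
Solving the system yields a = -6, b = 5, c = 0, d = 5/2.
So P(u) = -6u³ + 5u² + 5/2.
Check: P(3) = -229/2. ✓

P(u) = -6u^3 + 5u^2 + 5/2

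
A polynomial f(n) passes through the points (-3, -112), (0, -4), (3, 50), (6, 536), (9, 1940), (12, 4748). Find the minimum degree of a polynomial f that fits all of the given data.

3

Forward differences of the values at n = -3, 0, 3, 6, 9, 12:
  f  : -112  -4  50  536  1940  4748
  Δ  : 108  54  486  1404  2808
  Δ^2: -54  432  918  1404
  Δ^3: 486  486  486
  Δ^4: 0  0
  Δ^5: 0
The third differences are constant (486) and nonzero, while all higher differences vanish, so the minimal degree is 3.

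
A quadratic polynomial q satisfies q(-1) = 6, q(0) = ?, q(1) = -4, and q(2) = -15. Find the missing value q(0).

The 3 known points determine the degree-2 polynomial uniquely.
Write q(t) = at^2 + bt + c. Substituting each data point gives a linear system:
  a - b + c = 6
  a + b + c = -4
  4a + 2b + c = -15
Solving the system yields a = -2, b = -5, c = 3.
So q(t) = -2t^2 - 5t + 3.
Then q(0) = 3.

3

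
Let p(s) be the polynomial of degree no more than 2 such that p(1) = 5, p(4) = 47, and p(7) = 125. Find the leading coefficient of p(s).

Write p(s) = as^2 + bs + c. Substituting each data point gives a linear system:
  a + b + c = 5
  16a + 4b + c = 47
  49a + 7b + c = 125
Solving the system yields a = 2, b = 4, c = -1.
So p(s) = 2s^2 + 4s - 1.
The leading coefficient is 2.

2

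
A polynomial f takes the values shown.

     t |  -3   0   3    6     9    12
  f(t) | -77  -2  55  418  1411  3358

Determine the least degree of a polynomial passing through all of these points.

Forward differences of the values at t = -3, 0, 3, 6, 9, 12:
  f  : -77  -2  55  418  1411  3358
  Δ  : 75  57  363  993  1947
  Δ^2: -18  306  630  954
  Δ^3: 324  324  324
  Δ^4: 0  0
  Δ^5: 0
The third differences are constant (324) and nonzero, while all higher differences vanish, so the minimal degree is 3.

3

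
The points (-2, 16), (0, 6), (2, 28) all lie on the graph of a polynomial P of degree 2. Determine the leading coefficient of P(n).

Write P(n) = an^2 + bn + c. Substituting each data point gives a linear system:
  4a - 2b + c = 16
  c = 6
  4a + 2b + c = 28
Solving the system yields a = 4, b = 3, c = 6.
So P(n) = 4n^2 + 3n + 6.
The leading coefficient is 4.

4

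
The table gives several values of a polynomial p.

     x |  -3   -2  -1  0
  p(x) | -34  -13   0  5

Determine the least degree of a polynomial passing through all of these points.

2

Forward differences of the values at x = -3, -2, -1, 0:
  p  : -34  -13  0  5
  Δ  : 21  13  5
  Δ^2: -8  -8
  Δ^3: 0
The second differences are constant (-8) and nonzero, while all higher differences vanish, so the minimal degree is 2.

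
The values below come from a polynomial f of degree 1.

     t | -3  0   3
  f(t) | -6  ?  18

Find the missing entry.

The 2 known points determine the degree-1 polynomial uniquely.
Write f(t) = at + b. Substituting each data point gives a linear system:
  -3a + b = -6
  3a + b = 18
Solving the system yields a = 4, b = 6.
So f(t) = 4t + 6.
Then f(0) = 6.

6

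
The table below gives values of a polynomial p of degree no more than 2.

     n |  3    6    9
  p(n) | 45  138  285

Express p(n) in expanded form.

p(n) = 3n^2 + 4n + 6

Write p(n) = an^2 + bn + c. Substituting each data point gives a linear system:
  9a + 3b + c = 45
  36a + 6b + c = 138
  81a + 9b + c = 285
Solving the system yields a = 3, b = 4, c = 6.
So p(n) = 3n² + 4n + 6.
Check: p(9) = 285. ✓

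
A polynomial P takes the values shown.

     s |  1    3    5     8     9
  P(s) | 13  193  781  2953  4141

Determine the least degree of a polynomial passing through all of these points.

Divided differences on the nodes 1, 3, 5, 8, 9:
  order 0: 13  193  781  2953  4141
  order 1: 90  294  724  1188
  order 2: 51  86  116
  order 3: 5  5
  order 4: 0
The order-3 divided differences are all 5 (nonzero) and every higher order vanishes, so the data lies on a polynomial of degree exactly 3.

3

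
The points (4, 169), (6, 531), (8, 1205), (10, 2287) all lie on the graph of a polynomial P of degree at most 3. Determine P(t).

P(t) = 2t^3 + 3t^2 - t - 3

Using the Lagrange interpolation formula with nodes 4, 6, 8, 10:
  L_0(t) = (t - 6)(t - 8)(t - 10) / -48
  L_1(t) = (t - 4)(t - 8)(t - 10) / 16
  L_2(t) = (t - 4)(t - 6)(t - 10) / -16
  L_3(t) = (t - 4)(t - 6)(t - 8) / 48
Then P(t) = 169·L_0(t) + 531·L_1(t) + 1205·L_2(t) + 2287·L_3(t).
Expanding and collecting terms gives P(t) = 2t^3 + 3t^2 - t - 3.
Check: P(10) = 2287. ✓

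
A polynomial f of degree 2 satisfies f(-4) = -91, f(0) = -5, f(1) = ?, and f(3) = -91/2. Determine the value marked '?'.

-17/2

The 3 known points determine the degree-2 polynomial uniquely.
Write f(s) = as^2 + bs + c. Substituting each data point gives a linear system:
  16a - 4b + c = -91
  c = -5
  9a + 3b + c = -91/2
Solving the system yields a = -5, b = 3/2, c = -5.
So f(s) = -5s^2 + (3/2)s - 5.
Then f(1) = -17/2.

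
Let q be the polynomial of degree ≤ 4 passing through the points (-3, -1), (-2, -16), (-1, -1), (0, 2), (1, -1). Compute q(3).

Forward differences of the values at x = -3, -2, -1, 0, 1:
  q  : -1  -16  -1  2  -1
  Δ  : -15  15  3  -3
  Δ^2: 30  -12  -6
  Δ^3: -42  6
  Δ^4: 48
The fourth differences are constant, confirming degree 4.
Interpolating (Newton forward form) and evaluating at x = 3 gives q(3) = 239.

239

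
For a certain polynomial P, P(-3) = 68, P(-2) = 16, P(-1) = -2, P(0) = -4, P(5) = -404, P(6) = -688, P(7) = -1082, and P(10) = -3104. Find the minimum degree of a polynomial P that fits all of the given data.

3

Divided differences on the nodes -3, -2, -1, 0, 5, 6, 7, 10:
  order 0: 68  16  -2  -4  -404  -688  -1082  -3104
  order 1: -52  -18  -2  -80  -284  -394  -674
  order 2: 17  8  -13  -34  -55  -70
  order 3: -3  -3  -3  -3  -3
  order 4: 0  0  0  0
  order 5: 0  0  0
  order 6: 0  0
  order 7: 0
The order-3 divided differences are all -3 (nonzero) and every higher order vanishes, so the data lies on a polynomial of degree exactly 3.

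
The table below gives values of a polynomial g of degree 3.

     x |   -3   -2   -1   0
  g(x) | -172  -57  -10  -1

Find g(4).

255

Forward differences of the values at x = -3, -2, -1, 0:
  g  : -172  -57  -10  -1
  Δ  : 115  47  9
  Δ^2: -68  -38
  Δ^3: 30
The third differences are constant, confirming degree 3.
Interpolating (Newton forward form) and evaluating at x = 4 gives g(4) = 255.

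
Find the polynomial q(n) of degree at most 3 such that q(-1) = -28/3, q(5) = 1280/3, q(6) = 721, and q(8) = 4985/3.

Write q(n) = an^3 + bn^2 + cn + d. Substituting each data point gives a linear system:
  -a + b - c + d = -28/3
  125a + 25b + 5c + d = 1280/3
  216a + 36b + 6c + d = 721
  512a + 64b + 8c + d = 4985/3
Solving the system yields a = 3, b = 5/3, c = 3, d = -5.
So q(n) = 3n^3 + (5/3)n^2 + 3n - 5.
Check: q(8) = 4985/3. ✓

q(n) = 3n^3 + (5/3)n^2 + 3n - 5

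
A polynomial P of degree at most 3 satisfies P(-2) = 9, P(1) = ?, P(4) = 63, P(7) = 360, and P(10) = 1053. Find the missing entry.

The 4 known points determine the degree-3 polynomial uniquely.
Write P(s) = as^3 + bs^2 + cs + d. Substituting each data point gives a linear system:
  -8a + 4b - 2c + d = 9
  64a + 16b + 4c + d = 63
  343a + 49b + 7c + d = 360
  1000a + 100b + 10c + d = 1053
Solving the system yields a = 1, b = 1, c = -5, d = 3.
So P(s) = s^3 + s^2 - 5s + 3.
Then P(1) = 0.

0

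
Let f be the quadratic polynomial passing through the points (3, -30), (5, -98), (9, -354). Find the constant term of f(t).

-3

Write f(t) = at^2 + bt + c. Substituting each data point gives a linear system:
  9a + 3b + c = -30
  25a + 5b + c = -98
  81a + 9b + c = -354
Solving the system yields a = -5, b = 6, c = -3.
So f(t) = -5t^2 + 6t - 3.
The constant term is -3.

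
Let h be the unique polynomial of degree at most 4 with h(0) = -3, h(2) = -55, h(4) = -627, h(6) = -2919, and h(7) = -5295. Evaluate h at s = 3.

Using the Lagrange interpolation formula with nodes 0, 2, 4, 6, 7:
  L_0(s) = (s - 2)(s - 4)(s - 6)(s - 7) / 336
  L_1(s) = s(s - 4)(s - 6)(s - 7) / -80
  L_2(s) = s(s - 2)(s - 6)(s - 7) / 48
  L_3(s) = s(s - 2)(s - 4)(s - 7) / -48
  L_4(s) = s(s - 2)(s - 4)(s - 6) / 105
Then h(s) = -3·L_0(s) - 55·L_1(s) - 627·L_2(s) - 2919·L_3(s) - 5295·L_4(s).
Expanding and collecting terms gives h(s) = -2s^4 - s^3 - 3s^2 - 3.
Evaluating at s = 3: h(3) = -219.

-219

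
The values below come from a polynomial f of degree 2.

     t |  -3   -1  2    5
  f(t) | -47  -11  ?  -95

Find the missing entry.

-17

The 3 known points determine the degree-2 polynomial uniquely.
Write f(t) = at^2 + bt + c. Substituting each data point gives a linear system:
  9a - 3b + c = -47
  a - b + c = -11
  25a + 5b + c = -95
Solving the system yields a = -4, b = 2, c = -5.
So f(t) = -4t^2 + 2t - 5.
Then f(2) = -17.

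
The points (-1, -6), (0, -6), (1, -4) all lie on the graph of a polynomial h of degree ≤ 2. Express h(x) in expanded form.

h(x) = x^2 + x - 6

Write h(x) = ax^2 + bx + c. Substituting each data point gives a linear system:
  a - b + c = -6
  c = -6
  a + b + c = -4
Solving the system yields a = 1, b = 1, c = -6.
So h(x) = x² + x - 6.
Check: h(-1) = -6. ✓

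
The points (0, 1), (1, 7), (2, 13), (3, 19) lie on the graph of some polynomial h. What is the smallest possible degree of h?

Forward differences of the values at x = 0, 1, 2, 3:
  h  : 1  7  13  19
  Δ  : 6  6  6
  Δ^2: 0  0
  Δ^3: 0
The first differences are constant (6) and nonzero, while all higher differences vanish, so the minimal degree is 1.

1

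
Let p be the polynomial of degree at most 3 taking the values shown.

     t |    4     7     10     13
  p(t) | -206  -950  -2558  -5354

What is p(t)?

p(t) = -2t^3 - 6t^2 + 4t + 2

Using the Lagrange interpolation formula with nodes 4, 7, 10, 13:
  L_0(t) = (t - 7)(t - 10)(t - 13) / -162
  L_1(t) = (t - 4)(t - 10)(t - 13) / 54
  L_2(t) = (t - 4)(t - 7)(t - 13) / -54
  L_3(t) = (t - 4)(t - 7)(t - 10) / 162
Then p(t) = -206·L_0(t) - 950·L_1(t) - 2558·L_2(t) - 5354·L_3(t).
Expanding and collecting terms gives p(t) = -2t^3 - 6t^2 + 4t + 2.
Check: p(13) = -5354. ✓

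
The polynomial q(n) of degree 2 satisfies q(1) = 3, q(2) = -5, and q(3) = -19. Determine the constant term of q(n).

5

Write q(n) = an^2 + bn + c. Substituting each data point gives a linear system:
  a + b + c = 3
  4a + 2b + c = -5
  9a + 3b + c = -19
Solving the system yields a = -3, b = 1, c = 5.
So q(n) = -3n^2 + n + 5.
The constant term is 5.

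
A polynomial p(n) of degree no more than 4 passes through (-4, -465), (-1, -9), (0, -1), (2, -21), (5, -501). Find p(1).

Write p(n) = an^4 + bn^3 + cn^2 + dn + e. Substituting each data point gives a linear system:
  256a - 64b + 16c - 4d + e = -465
  a - b + c - d + e = -9
  e = -1
  16a + 8b + 4c + 2d + e = -21
  625a + 125b + 25c + 5d + e = -501
Solving the system yields a = -1, b = 2, c = -5, d = 0, e = -1.
So p(n) = -n⁴ + 2n³ - 5n² - 1.
Then p(1) = -5.

-5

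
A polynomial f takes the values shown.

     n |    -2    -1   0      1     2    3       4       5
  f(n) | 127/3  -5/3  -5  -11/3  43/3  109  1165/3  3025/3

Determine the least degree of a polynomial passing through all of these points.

4

Forward differences of the values at n = -2, -1, 0, 1, 2, 3, 4, 5:
  f  : 127/3  -5/3  -5  -11/3  43/3  109  1165/3  3025/3
  Δ  : -44  -10/3  4/3  18  284/3  838/3  620
  Δ^2: 122/3  14/3  50/3  230/3  554/3  1022/3
  Δ^3: -36  12  60  108  156
  Δ^4: 48  48  48  48
  Δ^5: 0  0  0
  Δ^6: 0  0
  Δ^7: 0
The fourth differences are constant (48) and nonzero, while all higher differences vanish, so the minimal degree is 4.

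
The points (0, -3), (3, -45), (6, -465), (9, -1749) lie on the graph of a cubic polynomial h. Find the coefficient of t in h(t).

Write h(t) = at^3 + bt^2 + ct + d. Substituting each data point gives a linear system:
  d = -3
  27a + 9b + 3c + d = -45
  216a + 36b + 6c + d = -465
  729a + 81b + 9c + d = -1749
Solving the system yields a = -3, b = 6, c = -5, d = -3.
So h(t) = -3t^3 + 6t^2 - 5t - 3.
The coefficient of t is -5.

-5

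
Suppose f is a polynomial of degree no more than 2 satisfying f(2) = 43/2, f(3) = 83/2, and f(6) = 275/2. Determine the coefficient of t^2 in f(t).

3

Write f(t) = at^2 + bt + c. Substituting each data point gives a linear system:
  4a + 2b + c = 43/2
  9a + 3b + c = 83/2
  36a + 6b + c = 275/2
Solving the system yields a = 3, b = 5, c = -1/2.
So f(t) = 3t^2 + 5t - 1/2.
The leading coefficient is 3.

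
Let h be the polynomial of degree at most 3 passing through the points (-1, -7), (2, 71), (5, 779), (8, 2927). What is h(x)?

h(x) = 5x^3 + 5x^2 + 6x - 1

Write h(x) = ax^3 + bx^2 + cx + d. Substituting each data point gives a linear system:
  -a + b - c + d = -7
  8a + 4b + 2c + d = 71
  125a + 25b + 5c + d = 779
  512a + 64b + 8c + d = 2927
Solving the system yields a = 5, b = 5, c = 6, d = -1.
So h(x) = 5x³ + 5x² + 6x - 1.
Check: h(8) = 2927. ✓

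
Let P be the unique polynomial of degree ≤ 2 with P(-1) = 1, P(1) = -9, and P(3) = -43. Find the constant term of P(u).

Write P(u) = au^2 + bu + c. Substituting each data point gives a linear system:
  a - b + c = 1
  a + b + c = -9
  9a + 3b + c = -43
Solving the system yields a = -3, b = -5, c = -1.
So P(u) = -3u^2 - 5u - 1.
The constant term is -1.

-1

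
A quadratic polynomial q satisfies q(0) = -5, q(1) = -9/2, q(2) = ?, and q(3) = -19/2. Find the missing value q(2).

The 3 known points determine the degree-2 polynomial uniquely.
Write q(x) = ax^2 + bx + c. Substituting each data point gives a linear system:
  c = -5
  a + b + c = -9/2
  9a + 3b + c = -19/2
Solving the system yields a = -1, b = 3/2, c = -5.
So q(x) = -x² + (3/2)x - 5.
Then q(2) = -6.

-6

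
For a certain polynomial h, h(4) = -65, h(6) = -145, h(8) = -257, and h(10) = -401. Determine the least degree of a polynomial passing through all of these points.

Forward differences of the values at x = 4, 6, 8, 10:
  h  : -65  -145  -257  -401
  Δ  : -80  -112  -144
  Δ^2: -32  -32
  Δ^3: 0
The second differences are constant (-32) and nonzero, while all higher differences vanish, so the minimal degree is 2.

2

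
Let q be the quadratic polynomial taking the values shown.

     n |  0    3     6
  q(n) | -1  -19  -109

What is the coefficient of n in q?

Write q(n) = an^2 + bn + c. Substituting each data point gives a linear system:
  c = -1
  9a + 3b + c = -19
  36a + 6b + c = -109
Solving the system yields a = -4, b = 6, c = -1.
So q(n) = -4n^2 + 6n - 1.
The coefficient of n is 6.

6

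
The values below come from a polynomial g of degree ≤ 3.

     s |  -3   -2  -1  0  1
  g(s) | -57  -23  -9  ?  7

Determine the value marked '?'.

On equispaced nodes a degree-3 polynomial has vanishing fourth forward difference, so
  g(-3) - 4·g(-2) + 6·g(-1) - 4·g(0) + g(1) = 0.
Substituting the known values and solving for g(0):
  -4·g(0) = 12
  g(0) = -3.

-3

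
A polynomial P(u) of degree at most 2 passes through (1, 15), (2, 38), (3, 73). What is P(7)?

Write P(u) = au^2 + bu + c. Substituting each data point gives a linear system:
  a + b + c = 15
  4a + 2b + c = 38
  9a + 3b + c = 73
Solving the system yields a = 6, b = 5, c = 4.
So P(u) = 6u^2 + 5u + 4.
Then P(7) = 333.

333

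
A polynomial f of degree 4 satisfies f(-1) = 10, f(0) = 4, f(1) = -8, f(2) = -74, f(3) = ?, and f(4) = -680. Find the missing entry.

-266

On equispaced nodes a degree-4 polynomial has vanishing fifth forward difference, so
  - f(-1) + 5·f(0) - 10·f(1) + 10·f(2) - 5·f(3) + f(4) = 0.
Substituting the known values and solving for f(3):
  -5·f(3) = 1330
  f(3) = -266.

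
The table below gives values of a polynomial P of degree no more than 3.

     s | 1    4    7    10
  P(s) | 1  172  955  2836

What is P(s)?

P(s) = 3s^3 - 2s^2 + 4s - 4

Using the Lagrange interpolation formula with nodes 1, 4, 7, 10:
  L_0(s) = (s - 4)(s - 7)(s - 10) / -162
  L_1(s) = (s - 1)(s - 7)(s - 10) / 54
  L_2(s) = (s - 1)(s - 4)(s - 10) / -54
  L_3(s) = (s - 1)(s - 4)(s - 7) / 162
Then P(s) = 1·L_0(s) + 172·L_1(s) + 955·L_2(s) + 2836·L_3(s).
Expanding and collecting terms gives P(s) = 3s^3 - 2s^2 + 4s - 4.
Check: P(4) = 172. ✓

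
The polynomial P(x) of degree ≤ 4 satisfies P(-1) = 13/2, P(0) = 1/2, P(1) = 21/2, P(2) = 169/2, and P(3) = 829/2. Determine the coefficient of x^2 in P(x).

Write P(x) = ax^4 + bx^3 + cx^2 + dx + e. Substituting each data point gives a linear system:
  a - b + c - d + e = 13/2
  e = 1/2
  a + b + c + d + e = 21/2
  16a + 8b + 4c + 2d + e = 169/2
  81a + 27b + 9c + 3d + e = 829/2
Solving the system yields a = 6, b = -4, c = 2, d = 6, e = 1/2.
So P(x) = 6x^4 - 4x^3 + 2x^2 + 6x + 1/2.
The coefficient of x^2 is 2.

2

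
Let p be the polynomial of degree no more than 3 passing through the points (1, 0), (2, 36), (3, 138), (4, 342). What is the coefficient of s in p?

3

Write p(s) = as^3 + bs^2 + cs + d. Substituting each data point gives a linear system:
  a + b + c + d = 0
  8a + 4b + 2c + d = 36
  27a + 9b + 3c + d = 138
  64a + 16b + 4c + d = 342
Solving the system yields a = 6, b = -3, c = 3, d = -6.
So p(s) = 6s³ - 3s² + 3s - 6.
The coefficient of s is 3.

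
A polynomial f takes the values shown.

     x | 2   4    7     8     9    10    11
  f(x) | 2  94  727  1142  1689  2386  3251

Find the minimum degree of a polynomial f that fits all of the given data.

3

Divided differences on the nodes 2, 4, 7, 8, 9, 10, 11:
  order 0: 2  94  727  1142  1689  2386  3251
  order 1: 46  211  415  547  697  865
  order 2: 33  51  66  75  84
  order 3: 3  3  3  3
  order 4: 0  0  0
  order 5: 0  0
  order 6: 0
The order-3 divided differences are all 3 (nonzero) and every higher order vanishes, so the data lies on a polynomial of degree exactly 3.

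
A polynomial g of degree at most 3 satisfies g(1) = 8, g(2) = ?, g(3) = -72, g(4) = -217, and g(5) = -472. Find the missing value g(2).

On equispaced nodes a degree-3 polynomial has vanishing fourth forward difference, so
  g(1) - 4·g(2) + 6·g(3) - 4·g(4) + g(5) = 0.
Substituting the known values and solving for g(2):
  -4·g(2) = 28
  g(2) = -7.

-7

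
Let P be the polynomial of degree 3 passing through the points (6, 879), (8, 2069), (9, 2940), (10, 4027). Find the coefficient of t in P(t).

Write P(t) = at^3 + bt^2 + ct + d. Substituting each data point gives a linear system:
  216a + 36b + 6c + d = 879
  512a + 64b + 8c + d = 2069
  729a + 81b + 9c + d = 2940
  1000a + 100b + 10c + d = 4027
Solving the system yields a = 4, b = 0, c = 3, d = -3.
So P(t) = 4t³ + 3t - 3.
The coefficient of t is 3.

3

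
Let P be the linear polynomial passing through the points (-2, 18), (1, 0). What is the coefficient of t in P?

Write P(t) = at + b. Substituting each data point gives a linear system:
  -2a + b = 18
  a + b = 0
Solving the system yields a = -6, b = 6.
So P(t) = -6t + 6.
The leading coefficient is -6.

-6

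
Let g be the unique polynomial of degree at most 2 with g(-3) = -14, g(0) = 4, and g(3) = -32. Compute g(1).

Using the Lagrange interpolation formula with nodes -3, 0, 3:
  L_0(t) = t(t - 3) / 18
  L_1(t) = (t + 3)(t - 3) / -9
  L_2(t) = (t + 3)t / 18
Then g(t) = -14·L_0(t) + 4·L_1(t) - 32·L_2(t).
Expanding and collecting terms gives g(t) = -3t^2 - 3t + 4.
Evaluating at t = 1: g(1) = -2.

-2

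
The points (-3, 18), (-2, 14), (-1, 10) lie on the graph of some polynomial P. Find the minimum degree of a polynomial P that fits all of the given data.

1

Forward differences of the values at t = -3, -2, -1:
  P  : 18  14  10
  Δ  : -4  -4
  Δ^2: 0
The first differences are constant (-4) and nonzero, while all higher differences vanish, so the minimal degree is 1.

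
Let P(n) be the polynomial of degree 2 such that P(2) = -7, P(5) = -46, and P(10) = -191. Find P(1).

-2

Write P(n) = an^2 + bn + c. Substituting each data point gives a linear system:
  4a + 2b + c = -7
  25a + 5b + c = -46
  100a + 10b + c = -191
Solving the system yields a = -2, b = 1, c = -1.
So P(n) = -2n^2 + n - 1.
Then P(1) = -2.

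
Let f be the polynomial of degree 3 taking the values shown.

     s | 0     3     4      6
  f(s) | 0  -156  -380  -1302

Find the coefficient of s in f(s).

5

Write f(s) = as^3 + bs^2 + cs + d. Substituting each data point gives a linear system:
  d = 0
  27a + 9b + 3c + d = -156
  64a + 16b + 4c + d = -380
  216a + 36b + 6c + d = -1302
Solving the system yields a = -6, b = -1, c = 5, d = 0.
So f(s) = -6s^3 - s^2 + 5s.
The coefficient of s is 5.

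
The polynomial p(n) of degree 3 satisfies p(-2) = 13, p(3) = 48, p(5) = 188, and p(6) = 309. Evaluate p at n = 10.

1273

Write p(n) = an^3 + bn^2 + cn + d. Substituting each data point gives a linear system:
  -8a + 4b - 2c + d = 13
  27a + 9b + 3c + d = 48
  125a + 25b + 5c + d = 188
  216a + 36b + 6c + d = 309
Solving the system yields a = 1, b = 3, c = -3, d = 3.
So p(n) = n^3 + 3n^2 - 3n + 3.
Then p(10) = 1273.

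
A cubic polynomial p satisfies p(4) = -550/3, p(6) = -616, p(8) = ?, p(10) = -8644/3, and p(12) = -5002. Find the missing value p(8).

-4402/3

On equispaced nodes a degree-3 polynomial has vanishing fourth forward difference, so
  p(4) - 4·p(6) + 6·p(8) - 4·p(10) + p(12) = 0.
Substituting the known values and solving for p(8):
  6·p(8) = -8804
  p(8) = -4402/3.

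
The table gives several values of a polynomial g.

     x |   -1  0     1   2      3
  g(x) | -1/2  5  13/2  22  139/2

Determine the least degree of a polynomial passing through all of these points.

Forward differences of the values at x = -1, 0, 1, 2, 3:
  g  : -1/2  5  13/2  22  139/2
  Δ  : 11/2  3/2  31/2  95/2
  Δ^2: -4  14  32
  Δ^3: 18  18
  Δ^4: 0
The third differences are constant (18) and nonzero, while all higher differences vanish, so the minimal degree is 3.

3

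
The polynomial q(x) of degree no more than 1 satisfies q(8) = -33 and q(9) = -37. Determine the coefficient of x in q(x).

Write q(x) = ax + b. Substituting each data point gives a linear system:
  8a + b = -33
  9a + b = -37
Solving the system yields a = -4, b = -1.
So q(x) = -4x - 1.
The leading coefficient is -4.

-4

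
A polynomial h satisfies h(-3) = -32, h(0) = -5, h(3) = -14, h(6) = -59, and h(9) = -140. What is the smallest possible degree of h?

2

Forward differences of the values at n = -3, 0, 3, 6, 9:
  h  : -32  -5  -14  -59  -140
  Δ  : 27  -9  -45  -81
  Δ^2: -36  -36  -36
  Δ^3: 0  0
  Δ^4: 0
The second differences are constant (-36) and nonzero, while all higher differences vanish, so the minimal degree is 2.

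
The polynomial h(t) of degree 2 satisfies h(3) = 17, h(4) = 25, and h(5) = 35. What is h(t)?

h(t) = t^2 + t + 5

Write h(t) = at^2 + bt + c. Substituting each data point gives a linear system:
  9a + 3b + c = 17
  16a + 4b + c = 25
  25a + 5b + c = 35
Solving the system yields a = 1, b = 1, c = 5.
So h(t) = t² + t + 5.
Check: h(5) = 35. ✓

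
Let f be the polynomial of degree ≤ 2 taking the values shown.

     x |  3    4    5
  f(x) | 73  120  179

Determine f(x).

Using the Lagrange interpolation formula with nodes 3, 4, 5:
  L_0(x) = (x - 4)(x - 5) / 2
  L_1(x) = (x - 3)(x - 5) / -1
  L_2(x) = (x - 3)(x - 4) / 2
Then f(x) = 73·L_0(x) + 120·L_1(x) + 179·L_2(x).
Expanding and collecting terms gives f(x) = 6x² + 5x + 4.
Check: f(3) = 73. ✓

f(x) = 6x^2 + 5x + 4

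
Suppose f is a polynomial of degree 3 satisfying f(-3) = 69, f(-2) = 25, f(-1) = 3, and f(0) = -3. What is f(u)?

Write f(u) = au^3 + bu^2 + cu + d. Substituting each data point gives a linear system:
  -27a + 9b - 3c + d = 69
  -8a + 4b - 2c + d = 25
  -a + b - c + d = 3
  d = -3
Solving the system yields a = -1, b = 5, c = 0, d = -3.
So f(u) = -u^3 + 5u^2 - 3.
Check: f(-2) = 25. ✓

f(u) = -u^3 + 5u^2 - 3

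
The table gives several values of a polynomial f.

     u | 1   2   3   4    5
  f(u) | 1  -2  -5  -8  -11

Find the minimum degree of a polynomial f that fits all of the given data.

Forward differences of the values at u = 1, 2, 3, 4, 5:
  f  : 1  -2  -5  -8  -11
  Δ  : -3  -3  -3  -3
  Δ^2: 0  0  0
  Δ^3: 0  0
  Δ^4: 0
The first differences are constant (-3) and nonzero, while all higher differences vanish, so the minimal degree is 1.

1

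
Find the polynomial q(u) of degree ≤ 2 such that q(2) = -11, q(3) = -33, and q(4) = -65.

Write q(u) = au^2 + bu + c. Substituting each data point gives a linear system:
  4a + 2b + c = -11
  9a + 3b + c = -33
  16a + 4b + c = -65
Solving the system yields a = -5, b = 3, c = 3.
So q(u) = -5u^2 + 3u + 3.
Check: q(4) = -65. ✓

q(u) = -5u^2 + 3u + 3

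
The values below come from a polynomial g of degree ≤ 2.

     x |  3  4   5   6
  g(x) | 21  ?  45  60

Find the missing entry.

32

The 3 known points determine the degree-2 polynomial uniquely.
Write g(x) = ax^2 + bx + c. Substituting each data point gives a linear system:
  9a + 3b + c = 21
  25a + 5b + c = 45
  36a + 6b + c = 60
Solving the system yields a = 1, b = 4, c = 0.
So g(x) = x² + 4x.
Then g(4) = 32.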